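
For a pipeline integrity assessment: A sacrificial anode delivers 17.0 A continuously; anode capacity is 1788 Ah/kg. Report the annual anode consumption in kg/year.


Annual consumption = current * hours per year / capacity
Rate = 17.0 * 8760 / 1788 = 83.3 kg/year

83.3 kg/year


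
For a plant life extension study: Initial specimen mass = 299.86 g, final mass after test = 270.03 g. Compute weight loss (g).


Weight loss = initial − final
WL = 299.86 − 270.03 = 29.83 g

29.83 g


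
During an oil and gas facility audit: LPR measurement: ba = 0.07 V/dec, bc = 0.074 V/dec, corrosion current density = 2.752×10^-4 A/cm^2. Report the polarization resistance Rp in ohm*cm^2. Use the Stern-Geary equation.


Apply the Stern-Geary equation: Rp = ba*bc / (2.303*icorr*(ba+bc))
ba*bc = 0.07*0.074 = 0.00518
ba+bc = 0.144; 2.303*icorr*(ba+bc) = 2.303*2.752×10^-4*0.144 = 9.1265126×10^-5
Rp = 0.00518 / 9.1265126×10^-5 = 56.76 ohm*cm^2

56.76 ohm*cm^2


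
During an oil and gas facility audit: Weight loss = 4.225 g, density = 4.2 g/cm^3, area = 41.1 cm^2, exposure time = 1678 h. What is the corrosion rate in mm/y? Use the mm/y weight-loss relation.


Apply the mm/y weight-loss relation: CR = 87600 * W / (D * A * T)
Numerator: 87600 * 4.225 = 370110.0
Denominator: 4.2 * 41.1 * 1678 = 289656.36
CR = 370110.0 / 289656.36 = 1.277755 mm/y

1.277755 mm/y


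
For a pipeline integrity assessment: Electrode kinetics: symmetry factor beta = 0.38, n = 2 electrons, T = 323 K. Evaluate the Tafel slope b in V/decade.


Apply the Tafel slope relation: b = 2.303*R*T/(beta*n*F)
Numerator: 2.303 * 8.314 * 323 = 6184.53
Denominator: 0.38 * 2 * 96485 = 73328.6
b = 6184.53 / 73328.6 = 0.084 V/decade

0.084 V/decade


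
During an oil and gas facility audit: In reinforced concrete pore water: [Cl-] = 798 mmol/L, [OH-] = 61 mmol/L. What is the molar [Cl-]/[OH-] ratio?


Threshold parameter = [Cl-] / [OH-] (molar basis; both in mmol/L, so units cancel)
Ratio = 798 / 61 = 13.08

13.08


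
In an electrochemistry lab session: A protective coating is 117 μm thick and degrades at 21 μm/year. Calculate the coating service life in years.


Service life = thickness / degradation rate
Life = 117 / 21 = 5.6 years

5.6 years


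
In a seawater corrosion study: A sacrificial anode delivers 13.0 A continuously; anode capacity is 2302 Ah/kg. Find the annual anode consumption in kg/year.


Annual consumption = current * hours per year / capacity
Rate = 13.0 * 8760 / 2302 = 49.5 kg/year

49.5 kg/year


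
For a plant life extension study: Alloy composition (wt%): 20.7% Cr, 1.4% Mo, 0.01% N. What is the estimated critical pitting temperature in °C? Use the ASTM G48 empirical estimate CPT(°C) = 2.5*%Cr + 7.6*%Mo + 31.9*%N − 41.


Apply the ASTM G48 empirical CPT estimate: CPT(°C) = 2.5*%Cr + 7.6*%Mo + 31.9*%N − 41
2.5*20.7 = 51.75; 7.6*1.4 = 10.64; 31.9*0.01 = 0.319
CPT = 51.75 + 10.64 + 0.319 − 41 = 21.709 °C
Rounded to 0.1 °C: CPT ≈ 21.7 °C

21.7 °C


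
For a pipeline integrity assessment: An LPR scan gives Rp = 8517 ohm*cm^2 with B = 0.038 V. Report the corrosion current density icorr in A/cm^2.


Apply the Stern-Geary relation: icorr = B / Rp
icorr = 0.038 / 8517 = 4.462×10^-6 A/cm^2

4.462×10^-6 A/cm^2


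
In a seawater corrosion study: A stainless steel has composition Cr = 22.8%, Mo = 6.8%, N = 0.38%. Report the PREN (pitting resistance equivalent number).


Apply the PREN formula: PREN = Cr + 3.3*Mo + 16*N
PREN = 22.8 + 3.3*6.8 + 16*0.38
PREN = 22.8 + 22.44 + 6.08 = 51.32

51.32


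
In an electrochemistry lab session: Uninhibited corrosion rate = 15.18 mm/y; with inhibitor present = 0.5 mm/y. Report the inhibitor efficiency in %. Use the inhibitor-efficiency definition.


Apply the inhibitor-efficiency definition: IE = (CR_blank − CR_inh)/CR_blank × 100
IE = (15.18 − 0.5) / 15.18 × 100
IE = 14.68 / 15.18 × 100 = 96.7 %

96.7 %


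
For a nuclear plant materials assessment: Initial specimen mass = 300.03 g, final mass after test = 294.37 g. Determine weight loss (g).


Weight loss = initial − final
WL = 300.03 − 294.37 = 5.66 g

5.66 g


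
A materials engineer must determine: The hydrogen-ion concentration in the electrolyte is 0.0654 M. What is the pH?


pH = −log10[H+]
pH = −log10(0.0654) = 1.18

1.18


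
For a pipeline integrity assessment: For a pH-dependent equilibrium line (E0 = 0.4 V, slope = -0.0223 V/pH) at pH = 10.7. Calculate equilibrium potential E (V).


Apply the Pourbaix line equation: E = E0 + slope*pH
E = 0.4 + (-0.0223)*10.7 = 0.4 + (-0.23861) = 0.16139 V
Rounded to 3 decimal places: E = 0.161 V

0.161 V


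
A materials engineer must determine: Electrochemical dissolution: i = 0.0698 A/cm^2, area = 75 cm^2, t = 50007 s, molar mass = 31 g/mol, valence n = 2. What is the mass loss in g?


Apply Faraday's law: m = i*A*t*M / (n*F)
Total charge passed Q = i*A*t = 0.0698*75*50007 = 261786.645 C
m = Q*M/(n*F) = 261786.645*31/(2*96485) = 42.055 g

42.055 g


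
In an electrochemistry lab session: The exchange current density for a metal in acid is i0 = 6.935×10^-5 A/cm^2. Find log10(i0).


i0 = 6.935×10^-5 A/cm^2
log10(i0) = -4.159

-4.159


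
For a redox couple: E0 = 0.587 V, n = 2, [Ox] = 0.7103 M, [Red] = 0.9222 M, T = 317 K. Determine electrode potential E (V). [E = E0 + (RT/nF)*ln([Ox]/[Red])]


Apply the Nernst equation: E = E0 + (RT/nF)*ln([Ox]/[Red])
Step 1: RT/nF = 8.314*317/(2*96485) = 0.01365776 V
Step 2: [Ox]/[Red] = 0.7103/0.9222 = 0.770223
Step 3: ln(0.770223) = -0.261075
Step 4: correction = 0.01365776 * -0.261075 = -0.0036 V
E = 0.587 + -0.0036 = 0.5834 V

0.5834 V


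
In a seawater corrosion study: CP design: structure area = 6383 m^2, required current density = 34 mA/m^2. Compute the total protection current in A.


I = area * current density, then convert mA → A (÷1000)
I = 6383 * 34 / 1000 = 217.02 A

217.02 A


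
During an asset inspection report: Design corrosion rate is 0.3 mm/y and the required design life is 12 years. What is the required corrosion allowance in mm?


Corrosion allowance = CR × design life
CA = 0.3 * 12 = 3.6 mm

3.6 mm


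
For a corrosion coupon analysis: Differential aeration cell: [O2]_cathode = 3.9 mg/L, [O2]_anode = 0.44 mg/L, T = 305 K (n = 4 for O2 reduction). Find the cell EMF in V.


Apply the Nernst concentration-cell relation: E = (RT/nF)*ln(C_cathode/C_anode)
RT/nF = 8.314*305/(4*96485) = 0.00657037 V
ln(3.9/0.44) = 2.18196
E = 0.00657037 * 2.18196 = 0.01434 V

0.01434 V


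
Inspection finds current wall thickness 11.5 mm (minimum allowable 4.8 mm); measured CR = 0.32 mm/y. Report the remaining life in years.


Apply the remaining-life relation: RL = (t_current − t_min) / CR
RL = (11.5 − 4.8) / 0.32 = 6.7 / 0.32 = 20.9 years

20.9 years


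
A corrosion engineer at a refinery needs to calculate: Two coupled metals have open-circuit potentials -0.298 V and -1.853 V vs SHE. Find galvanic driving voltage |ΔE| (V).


Driving voltage is the absolute potential difference.
|ΔE| = |-0.298 − (-1.853)| = 1.555 V

1.555 V


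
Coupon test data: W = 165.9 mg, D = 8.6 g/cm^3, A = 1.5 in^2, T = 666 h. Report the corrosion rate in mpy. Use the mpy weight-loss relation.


Apply the mpy weight-loss relation: CR = 534 * W / (D * A * T)
Numerator: 534 * 165.9 = 88590.6
Denominator: 8.6 * 1.5 * 666 = 8591.4
CR = 88590.6 / 8591.4 = 10.312 mpy

10.312 mpy


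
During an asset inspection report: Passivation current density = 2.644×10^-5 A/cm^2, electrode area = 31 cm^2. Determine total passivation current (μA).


I = i_pass * A, then convert A → μA (×10^6)
I = 2.644×10^-5 * 31 * 10^6 = 819.64 μA

819.64 μA


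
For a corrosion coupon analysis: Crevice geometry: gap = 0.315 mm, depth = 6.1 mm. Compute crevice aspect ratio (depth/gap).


Aspect ratio = depth / gap
Ratio = 6.1 / 0.315 = 19.4

19.4


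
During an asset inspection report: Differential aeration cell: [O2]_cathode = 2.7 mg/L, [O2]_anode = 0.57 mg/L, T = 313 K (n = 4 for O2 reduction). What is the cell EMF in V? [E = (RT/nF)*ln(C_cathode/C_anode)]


Apply the Nernst concentration-cell relation: E = (RT/nF)*ln(C_cathode/C_anode)
RT/nF = 8.314*313/(4*96485) = 0.00674271 V
ln(2.7/0.57) = 1.55537
E = 0.00674271 * 1.55537 = 0.01049 V

0.01049 V


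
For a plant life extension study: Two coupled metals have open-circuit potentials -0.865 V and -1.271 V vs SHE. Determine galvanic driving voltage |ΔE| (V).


Driving voltage is the absolute potential difference.
|ΔE| = |-0.865 − (-1.271)| = 0.406 V

0.406 V


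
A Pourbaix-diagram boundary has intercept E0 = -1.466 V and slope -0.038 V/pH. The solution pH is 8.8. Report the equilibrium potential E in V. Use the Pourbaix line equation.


Apply the Pourbaix line equation: E = E0 + slope*pH
E = -1.466 + (-0.038)*8.8 = -1.466 + (-0.3344) = -1.8004 V
Rounded to 4 decimal places: E = -1.8004 V

-1.8004 V


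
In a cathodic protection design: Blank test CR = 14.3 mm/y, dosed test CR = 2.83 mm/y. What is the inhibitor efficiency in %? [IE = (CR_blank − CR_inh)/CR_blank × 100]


Apply the inhibitor-efficiency definition: IE = (CR_blank − CR_inh)/CR_blank × 100
IE = (14.3 − 2.83) / 14.3 × 100
IE = 11.47 / 14.3 × 100 = 80.2 %

80.2 %


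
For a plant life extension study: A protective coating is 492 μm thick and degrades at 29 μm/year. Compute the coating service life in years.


Service life = thickness / degradation rate
Life = 492 / 29 = 17.0 years

17.0 years


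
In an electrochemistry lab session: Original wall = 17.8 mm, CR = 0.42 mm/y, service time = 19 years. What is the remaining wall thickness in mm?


Remaining wall = original − CR × time
t = 17.8 − 0.42*19 = 17.8 − 7.98 = 9.82 mm

9.82 mm


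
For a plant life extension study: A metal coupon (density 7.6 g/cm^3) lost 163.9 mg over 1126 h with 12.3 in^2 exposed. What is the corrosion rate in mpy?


Apply the mpy weight-loss relation: CR = 534 * W / (D * A * T)
Numerator: 534 * 163.9 = 87522.6
Denominator: 7.6 * 12.3 * 1126 = 105258.48
CR = 87522.6 / 105258.48 = 0.832 mpy

0.832 mpy


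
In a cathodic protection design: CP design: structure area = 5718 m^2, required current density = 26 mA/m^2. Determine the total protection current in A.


I = area * current density, then convert mA → A (÷1000)
I = 5718 * 26 / 1000 = 148.67 A

148.67 A


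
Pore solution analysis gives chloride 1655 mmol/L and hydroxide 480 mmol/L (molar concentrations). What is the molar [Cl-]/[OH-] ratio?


Threshold parameter = [Cl-] / [OH-] (molar basis; both in mmol/L, so units cancel)
Ratio = 1655 / 480 = 3.45

3.45


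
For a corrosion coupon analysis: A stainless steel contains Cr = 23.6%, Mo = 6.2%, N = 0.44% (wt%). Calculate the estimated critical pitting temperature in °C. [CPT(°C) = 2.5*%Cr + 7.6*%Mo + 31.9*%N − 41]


Apply the ASTM G48 empirical CPT estimate: CPT(°C) = 2.5*%Cr + 7.6*%Mo + 31.9*%N − 41
2.5*23.6 = 59; 7.6*6.2 = 47.12; 31.9*0.44 = 14.036
CPT = 59 + 47.12 + 14.036 − 41 = 79.156 °C
Rounded to 0.1 °C: CPT ≈ 79.2 °C

79.2 °C


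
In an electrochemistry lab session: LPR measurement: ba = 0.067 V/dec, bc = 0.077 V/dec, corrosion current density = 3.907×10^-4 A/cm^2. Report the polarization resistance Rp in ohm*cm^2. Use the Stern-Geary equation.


Apply the Stern-Geary equation: Rp = ba*bc / (2.303*icorr*(ba+bc))
ba*bc = 0.067*0.077 = 0.005159
ba+bc = 0.144; 2.303*icorr*(ba+bc) = 2.303*3.907×10^-4*0.144 = 1.2956862×10^-4
Rp = 0.005159 / 1.2956862×10^-4 = 39.82 ohm*cm^2

39.82 ohm*cm^2


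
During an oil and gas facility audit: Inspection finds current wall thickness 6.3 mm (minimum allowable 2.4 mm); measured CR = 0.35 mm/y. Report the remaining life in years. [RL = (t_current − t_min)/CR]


Apply the remaining-life relation: RL = (t_current − t_min) / CR
RL = (6.3 − 2.4) / 0.35 = 3.9 / 0.35 = 11.1 years

11.1 years


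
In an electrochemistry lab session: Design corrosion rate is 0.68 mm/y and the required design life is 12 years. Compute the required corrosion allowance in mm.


Corrosion allowance = CR × design life
CA = 0.68 * 12 = 8.16 mm

8.16 mm


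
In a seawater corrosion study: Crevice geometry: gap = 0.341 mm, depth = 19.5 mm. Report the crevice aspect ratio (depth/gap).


Aspect ratio = depth / gap
Ratio = 19.5 / 0.341 = 57.2

57.2


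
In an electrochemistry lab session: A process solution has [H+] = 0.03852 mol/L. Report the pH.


pH = −log10[H+]
pH = −log10(0.03852) = 1.41

1.41


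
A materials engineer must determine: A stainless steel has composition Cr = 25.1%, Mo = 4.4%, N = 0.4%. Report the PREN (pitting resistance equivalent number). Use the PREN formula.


Apply the PREN formula: PREN = Cr + 3.3*Mo + 16*N
PREN = 25.1 + 3.3*4.4 + 16*0.4
PREN = 25.1 + 14.52 + 6.4 = 46.02

46.02


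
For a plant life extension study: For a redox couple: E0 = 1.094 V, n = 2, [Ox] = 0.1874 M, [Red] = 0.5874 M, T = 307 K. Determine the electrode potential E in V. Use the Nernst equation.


Apply the Nernst equation: E = E0 + (RT/nF)*ln([Ox]/[Red])
Step 1: RT/nF = 8.314*307/(2*96485) = 0.01322692 V
Step 2: [Ox]/[Red] = 0.1874/0.5874 = 0.319033
Step 3: ln(0.319033) = -1.142461
Step 4: correction = 0.01322692 * -1.142461 = -0.015 V
E = 1.094 + -0.015 = 1.079 V

1.079 V


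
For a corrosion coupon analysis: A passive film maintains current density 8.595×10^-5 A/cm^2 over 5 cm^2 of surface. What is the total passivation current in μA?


I = i_pass * A, then convert A → μA (×10^6)
I = 8.595×10^-5 * 5 * 10^6 = 429.75 μA

429.75 μA


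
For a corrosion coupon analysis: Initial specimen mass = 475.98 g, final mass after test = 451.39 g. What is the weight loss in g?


Weight loss = initial − final
WL = 475.98 − 451.39 = 24.59 g

24.59 g


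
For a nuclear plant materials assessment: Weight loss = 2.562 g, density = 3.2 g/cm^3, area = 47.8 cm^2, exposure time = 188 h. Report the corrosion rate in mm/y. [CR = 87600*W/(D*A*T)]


Apply the mm/y weight-loss relation: CR = 87600 * W / (D * A * T)
Numerator: 87600 * 2.562 = 224431.2
Denominator: 3.2 * 47.8 * 188 = 28756.48
CR = 224431.2 / 28756.48 = 7.80454 mm/y

7.80454 mm/y


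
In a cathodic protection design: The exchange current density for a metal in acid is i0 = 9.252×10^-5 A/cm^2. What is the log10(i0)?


i0 = 9.252×10^-5 A/cm^2
log10(i0) = -4.034

-4.034


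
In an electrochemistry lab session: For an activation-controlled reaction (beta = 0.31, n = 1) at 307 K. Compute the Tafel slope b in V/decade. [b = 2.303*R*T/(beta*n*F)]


Apply the Tafel slope relation: b = 2.303*R*T/(beta*n*F)
Numerator: 2.303 * 8.314 * 307 = 5878.17
Denominator: 0.31 * 1 * 96485 = 29910.35
b = 5878.17 / 29910.35 = 0.1965 V/decade

0.1965 V/decade


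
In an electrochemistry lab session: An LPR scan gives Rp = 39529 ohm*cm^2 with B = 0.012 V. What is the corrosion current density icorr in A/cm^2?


Apply the Stern-Geary relation: icorr = B / Rp
icorr = 0.012 / 39529 = 3.036×10^-7 A/cm^2

3.036×10^-7 A/cm^2


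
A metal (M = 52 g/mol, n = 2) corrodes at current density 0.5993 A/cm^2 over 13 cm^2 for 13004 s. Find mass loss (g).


Apply Faraday's law: m = i*A*t*M / (n*F)
Total charge passed Q = i*A*t = 0.5993*13*13004 = 101312.8636 C
m = Q*M/(n*F) = 101312.8636*52/(2*96485) = 27.301 g

27.301 g


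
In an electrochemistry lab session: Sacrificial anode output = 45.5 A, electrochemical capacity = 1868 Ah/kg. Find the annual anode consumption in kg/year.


Annual consumption = current * hours per year / capacity
Rate = 45.5 * 8760 / 1868 = 213.4 kg/year

213.4 kg/year


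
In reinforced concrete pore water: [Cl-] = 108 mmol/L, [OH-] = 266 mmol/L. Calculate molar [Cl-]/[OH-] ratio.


Threshold parameter = [Cl-] / [OH-] (molar basis; both in mmol/L, so units cancel)
Ratio = 108 / 266 = 0.41

0.41


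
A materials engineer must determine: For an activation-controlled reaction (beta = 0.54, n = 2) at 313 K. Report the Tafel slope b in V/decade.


Apply the Tafel slope relation: b = 2.303*R*T/(beta*n*F)
Numerator: 2.303 * 8.314 * 313 = 5993.06
Denominator: 0.54 * 2 * 96485 = 104203.8
b = 5993.06 / 104203.8 = 0.0575 V/decade

0.0575 V/decade


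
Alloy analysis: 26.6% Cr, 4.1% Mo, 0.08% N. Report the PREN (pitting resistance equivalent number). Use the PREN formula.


Apply the PREN formula: PREN = Cr + 3.3*Mo + 16*N
PREN = 26.6 + 3.3*4.1 + 16*0.08
PREN = 26.6 + 13.53 + 1.28 = 41.41

41.41


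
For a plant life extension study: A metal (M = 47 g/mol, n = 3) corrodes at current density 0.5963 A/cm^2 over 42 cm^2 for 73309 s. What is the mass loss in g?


Apply Faraday's law: m = i*A*t*M / (n*F)
Total charge passed Q = i*A*t = 0.5963*42*73309 = 1835994.5814 C
m = Q*M/(n*F) = 1835994.5814*47/(3*96485) = 298.118 g

298.118 g


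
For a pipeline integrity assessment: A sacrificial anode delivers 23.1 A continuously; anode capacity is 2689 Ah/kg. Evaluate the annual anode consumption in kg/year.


Annual consumption = current * hours per year / capacity
Rate = 23.1 * 8760 / 2689 = 75.3 kg/year

75.3 kg/year


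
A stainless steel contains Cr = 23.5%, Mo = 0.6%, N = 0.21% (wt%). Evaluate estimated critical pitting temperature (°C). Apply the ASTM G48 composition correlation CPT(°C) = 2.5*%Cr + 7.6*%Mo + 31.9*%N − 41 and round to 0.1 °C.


Apply the ASTM G48 empirical CPT estimate: CPT(°C) = 2.5*%Cr + 7.6*%Mo + 31.9*%N − 41
2.5*23.5 = 58.75; 7.6*0.6 = 4.56; 31.9*0.21 = 6.699
CPT = 58.75 + 4.56 + 6.699 − 41 = 29.009 °C
Rounded to 0.1 °C: CPT ≈ 29.0 °C

29.0 °C


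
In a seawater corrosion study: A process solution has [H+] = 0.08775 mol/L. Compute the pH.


pH = −log10[H+]
pH = −log10(0.08775) = 1.06

1.06


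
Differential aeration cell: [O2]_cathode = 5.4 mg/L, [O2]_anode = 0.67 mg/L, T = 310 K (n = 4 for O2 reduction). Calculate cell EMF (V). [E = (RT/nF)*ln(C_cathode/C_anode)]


Apply the Nernst concentration-cell relation: E = (RT/nF)*ln(C_cathode/C_anode)
RT/nF = 8.314*310/(4*96485) = 0.00667808 V
ln(5.4/0.67) = 2.08688
E = 0.00667808 * 2.08688 = 0.01394 V

0.01394 V


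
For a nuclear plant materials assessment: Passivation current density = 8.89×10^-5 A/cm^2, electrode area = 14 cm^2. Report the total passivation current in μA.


I = i_pass * A, then convert A → μA (×10^6)
I = 8.89×10^-5 * 14 * 10^6 = 1244.6 μA

1244.6 μA


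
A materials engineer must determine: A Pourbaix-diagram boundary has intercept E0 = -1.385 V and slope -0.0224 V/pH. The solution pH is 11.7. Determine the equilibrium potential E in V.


Apply the Pourbaix line equation: E = E0 + slope*pH
E = -1.385 + (-0.0224)*11.7 = -1.385 + (-0.26208) = -1.64708 V
Rounded to 3 decimal places: E = -1.647 V

-1.647 V


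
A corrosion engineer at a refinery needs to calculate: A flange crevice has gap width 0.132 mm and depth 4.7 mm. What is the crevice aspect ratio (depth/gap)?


Aspect ratio = depth / gap
Ratio = 4.7 / 0.132 = 35.6

35.6


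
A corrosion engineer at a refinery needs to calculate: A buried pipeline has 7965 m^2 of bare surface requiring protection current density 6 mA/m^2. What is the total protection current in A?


I = area * current density, then convert mA → A (÷1000)
I = 7965 * 6 / 1000 = 47.79 A

47.79 A


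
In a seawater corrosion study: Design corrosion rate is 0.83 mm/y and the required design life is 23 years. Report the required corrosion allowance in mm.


Corrosion allowance = CR × design life
CA = 0.83 * 23 = 19.09 mm

19.09 mm


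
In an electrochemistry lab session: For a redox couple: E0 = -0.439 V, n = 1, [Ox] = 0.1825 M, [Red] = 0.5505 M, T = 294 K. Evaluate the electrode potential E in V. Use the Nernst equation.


Apply the Nernst equation: E = E0 + (RT/nF)*ln([Ox]/[Red])
Step 1: RT/nF = 8.314*294/(1*96485) = 0.02533364 V
Step 2: [Ox]/[Red] = 0.1825/0.5505 = 0.331517
Step 3: ln(0.331517) = -1.104076
Step 4: correction = 0.02533364 * -1.104076 = -0.028 V
E = -0.439 + -0.028 = -0.467 V

-0.467 V


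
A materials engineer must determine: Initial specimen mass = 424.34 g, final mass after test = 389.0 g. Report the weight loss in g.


Weight loss = initial − final
WL = 424.34 − 389.0 = 35.34 g

35.34 g


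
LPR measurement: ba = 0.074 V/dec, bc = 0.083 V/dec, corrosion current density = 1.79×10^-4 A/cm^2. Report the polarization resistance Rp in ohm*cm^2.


Apply the Stern-Geary equation: Rp = ba*bc / (2.303*icorr*(ba+bc))
ba*bc = 0.074*0.083 = 0.006142
ba+bc = 0.157; 2.303*icorr*(ba+bc) = 2.303*1.79×10^-4*0.157 = 6.4721209×10^-5
Rp = 0.006142 / 6.4721209×10^-5 = 94.9 ohm*cm^2

94.9 ohm*cm^2


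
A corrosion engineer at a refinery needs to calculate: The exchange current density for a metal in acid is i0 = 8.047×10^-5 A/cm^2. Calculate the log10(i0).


i0 = 8.047×10^-5 A/cm^2
log10(i0) = -4.094

-4.094


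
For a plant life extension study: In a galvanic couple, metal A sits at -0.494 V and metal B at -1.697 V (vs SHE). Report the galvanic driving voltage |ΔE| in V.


Driving voltage is the absolute potential difference.
|ΔE| = |-0.494 − (-1.697)| = 1.203 V

1.203 V


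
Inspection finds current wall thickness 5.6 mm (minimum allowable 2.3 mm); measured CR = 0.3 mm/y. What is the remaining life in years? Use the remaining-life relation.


Apply the remaining-life relation: RL = (t_current − t_min) / CR
RL = (5.6 − 2.3) / 0.3 = 3.3 / 0.3 = 11.0 years

11.0 years


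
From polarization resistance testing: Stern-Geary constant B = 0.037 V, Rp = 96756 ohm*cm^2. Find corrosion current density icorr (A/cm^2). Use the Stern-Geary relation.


Apply the Stern-Geary relation: icorr = B / Rp
icorr = 0.037 / 96756 = 3.824×10^-7 A/cm^2

3.824×10^-7 A/cm^2


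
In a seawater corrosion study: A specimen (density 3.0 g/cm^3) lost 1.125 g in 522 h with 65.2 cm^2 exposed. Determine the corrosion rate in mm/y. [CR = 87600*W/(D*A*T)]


Apply the mm/y weight-loss relation: CR = 87600 * W / (D * A * T)
Numerator: 87600 * 1.125 = 98550.0
Denominator: 3.0 * 65.2 * 522 = 102103.2
CR = 98550.0 / 102103.2 = 0.9652 mm/y

0.9652 mm/y


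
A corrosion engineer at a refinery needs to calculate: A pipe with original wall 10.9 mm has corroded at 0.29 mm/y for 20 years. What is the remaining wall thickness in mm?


Remaining wall = original − CR × time
t = 10.9 − 0.29*20 = 10.9 − 5.8 = 5.1 mm

5.1 mm


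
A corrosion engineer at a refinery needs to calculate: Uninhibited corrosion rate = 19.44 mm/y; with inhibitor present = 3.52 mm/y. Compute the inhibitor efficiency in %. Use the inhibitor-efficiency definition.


Apply the inhibitor-efficiency definition: IE = (CR_blank − CR_inh)/CR_blank × 100
IE = (19.44 − 3.52) / 19.44 × 100
IE = 15.92 / 19.44 × 100 = 81.9 %

81.9 %


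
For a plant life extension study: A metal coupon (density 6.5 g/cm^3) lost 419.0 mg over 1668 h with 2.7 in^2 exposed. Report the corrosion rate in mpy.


Apply the mpy weight-loss relation: CR = 534 * W / (D * A * T)
Numerator: 534 * 419.0 = 223746.0
Denominator: 6.5 * 2.7 * 1668 = 29273.4
CR = 223746.0 / 29273.4 = 7.643 mpy

7.643 mpy


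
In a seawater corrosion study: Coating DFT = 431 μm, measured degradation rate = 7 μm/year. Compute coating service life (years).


Service life = thickness / degradation rate
Life = 431 / 7 = 61.6 years

61.6 years


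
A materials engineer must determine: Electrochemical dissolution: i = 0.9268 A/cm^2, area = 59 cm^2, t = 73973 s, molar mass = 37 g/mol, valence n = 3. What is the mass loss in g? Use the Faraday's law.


Apply Faraday's law: m = i*A*t*M / (n*F)
Total charge passed Q = i*A*t = 0.9268*59*73973 = 4044932.4076 C
m = Q*M/(n*F) = 4044932.4076*37/(3*96485) = 517.04928 g

517.04928 g


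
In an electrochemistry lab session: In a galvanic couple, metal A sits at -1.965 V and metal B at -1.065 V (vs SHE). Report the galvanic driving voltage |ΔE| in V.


Driving voltage is the absolute potential difference.
|ΔE| = |-1.965 − (-1.065)| = 0.9 V

0.9 V


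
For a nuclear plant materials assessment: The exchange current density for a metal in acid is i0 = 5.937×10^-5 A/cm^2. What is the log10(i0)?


i0 = 5.937×10^-5 A/cm^2
log10(i0) = -4.226

-4.226


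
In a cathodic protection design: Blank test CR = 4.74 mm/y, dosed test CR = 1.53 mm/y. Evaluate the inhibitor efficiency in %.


Apply the inhibitor-efficiency definition: IE = (CR_blank − CR_inh)/CR_blank × 100
IE = (4.74 − 1.53) / 4.74 × 100
IE = 3.21 / 4.74 × 100 = 67.7 %

67.7 %


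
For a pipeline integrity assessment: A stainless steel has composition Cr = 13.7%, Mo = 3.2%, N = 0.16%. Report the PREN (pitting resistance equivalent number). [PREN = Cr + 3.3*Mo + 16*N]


Apply the PREN formula: PREN = Cr + 3.3*Mo + 16*N
PREN = 13.7 + 3.3*3.2 + 16*0.16
PREN = 13.7 + 10.56 + 2.56 = 26.82

26.82


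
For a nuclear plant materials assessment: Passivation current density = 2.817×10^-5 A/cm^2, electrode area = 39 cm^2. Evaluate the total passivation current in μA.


I = i_pass * A, then convert A → μA (×10^6)
I = 2.817×10^-5 * 39 * 10^6 = 1098.63 μA

1098.63 μA


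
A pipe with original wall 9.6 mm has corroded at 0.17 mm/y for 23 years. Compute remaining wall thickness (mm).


Remaining wall = original − CR × time
t = 9.6 − 0.17*23 = 9.6 − 3.91 = 5.69 mm

5.69 mm


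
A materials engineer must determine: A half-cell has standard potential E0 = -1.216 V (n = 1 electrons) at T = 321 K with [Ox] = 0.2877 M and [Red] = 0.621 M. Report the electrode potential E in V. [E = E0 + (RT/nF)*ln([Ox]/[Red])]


Apply the Nernst equation: E = E0 + (RT/nF)*ln([Ox]/[Red])
Step 1: RT/nF = 8.314*321/(1*96485) = 0.0276602 V
Step 2: [Ox]/[Red] = 0.2877/0.621 = 0.463285
Step 3: ln(0.463285) = -0.769413
Step 4: correction = 0.0276602 * -0.769413 = -0.0213 V
E = -1.216 + -0.0213 = -1.2373 V

-1.2373 V


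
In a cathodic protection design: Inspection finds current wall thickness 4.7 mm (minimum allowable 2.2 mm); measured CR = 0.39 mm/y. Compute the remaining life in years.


Apply the remaining-life relation: RL = (t_current − t_min) / CR
RL = (4.7 − 2.2) / 0.39 = 2.5 / 0.39 = 6.4 years

6.4 years


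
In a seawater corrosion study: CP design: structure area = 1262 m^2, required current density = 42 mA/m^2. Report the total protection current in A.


I = area * current density, then convert mA → A (÷1000)
I = 1262 * 42 / 1000 = 53.0 A

53.0 A


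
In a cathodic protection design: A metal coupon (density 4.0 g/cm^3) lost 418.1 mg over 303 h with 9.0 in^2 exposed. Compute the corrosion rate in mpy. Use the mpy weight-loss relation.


Apply the mpy weight-loss relation: CR = 534 * W / (D * A * T)
Numerator: 534 * 418.1 = 223265.4
Denominator: 4.0 * 9.0 * 303 = 10908.0
CR = 223265.4 / 10908.0 = 20.468 mpy

20.468 mpy


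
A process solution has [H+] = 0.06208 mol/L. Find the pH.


pH = −log10[H+]
pH = −log10(0.06208) = 1.21

1.21


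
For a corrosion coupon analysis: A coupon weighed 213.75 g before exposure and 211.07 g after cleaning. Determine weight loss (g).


Weight loss = initial − final
WL = 213.75 − 211.07 = 2.68 g

2.68 g


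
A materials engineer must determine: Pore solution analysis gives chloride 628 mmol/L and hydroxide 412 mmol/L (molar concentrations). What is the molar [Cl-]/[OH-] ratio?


Threshold parameter = [Cl-] / [OH-] (molar basis; both in mmol/L, so units cancel)
Ratio = 628 / 412 = 1.52

1.52


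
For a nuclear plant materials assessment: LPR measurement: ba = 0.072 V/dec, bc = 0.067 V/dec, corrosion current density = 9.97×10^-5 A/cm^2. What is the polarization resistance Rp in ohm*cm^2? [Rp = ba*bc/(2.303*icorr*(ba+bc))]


Apply the Stern-Geary equation: Rp = ba*bc / (2.303*icorr*(ba+bc))
ba*bc = 0.072*0.067 = 0.004824
ba+bc = 0.139; 2.303*icorr*(ba+bc) = 2.303*9.97×10^-5*0.139 = 3.1915665×10^-5
Rp = 0.004824 / 3.1915665×10^-5 = 151.15 ohm*cm^2

151.15 ohm*cm^2


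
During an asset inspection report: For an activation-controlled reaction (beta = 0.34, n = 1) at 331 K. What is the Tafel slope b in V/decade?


Apply the Tafel slope relation: b = 2.303*R*T/(beta*n*F)
Numerator: 2.303 * 8.314 * 331 = 6337.7
Denominator: 0.34 * 1 * 96485 = 32804.9
b = 6337.7 / 32804.9 = 0.1932 V/decade

0.1932 V/decade


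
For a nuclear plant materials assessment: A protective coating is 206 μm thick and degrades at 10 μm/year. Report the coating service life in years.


Service life = thickness / degradation rate
Life = 206 / 10 = 20.6 years

20.6 years


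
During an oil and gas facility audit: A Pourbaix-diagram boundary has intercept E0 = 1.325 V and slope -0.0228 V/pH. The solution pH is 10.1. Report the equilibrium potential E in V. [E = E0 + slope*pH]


Apply the Pourbaix line equation: E = E0 + slope*pH
E = 1.325 + (-0.0228)*10.1 = 1.325 + (-0.23028) = 1.09472 V
Rounded to 3 decimal places: E = 1.095 V

1.095 V


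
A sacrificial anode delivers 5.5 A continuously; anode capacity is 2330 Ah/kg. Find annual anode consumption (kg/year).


Annual consumption = current * hours per year / capacity
Rate = 5.5 * 8760 / 2330 = 20.7 kg/year

20.7 kg/year


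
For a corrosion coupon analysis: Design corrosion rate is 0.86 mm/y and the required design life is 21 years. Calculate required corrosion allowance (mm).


Corrosion allowance = CR × design life
CA = 0.86 * 21 = 18.06 mm

18.06 mm


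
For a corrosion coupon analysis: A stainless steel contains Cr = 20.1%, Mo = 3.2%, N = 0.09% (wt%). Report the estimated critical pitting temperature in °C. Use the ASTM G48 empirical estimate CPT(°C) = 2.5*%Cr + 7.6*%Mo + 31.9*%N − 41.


Apply the ASTM G48 empirical CPT estimate: CPT(°C) = 2.5*%Cr + 7.6*%Mo + 31.9*%N − 41
2.5*20.1 = 50.25; 7.6*3.2 = 24.32; 31.9*0.09 = 2.871
CPT = 50.25 + 24.32 + 2.871 − 41 = 36.441 °C
Rounded to 0.1 °C: CPT ≈ 36.4 °C

36.4 °C


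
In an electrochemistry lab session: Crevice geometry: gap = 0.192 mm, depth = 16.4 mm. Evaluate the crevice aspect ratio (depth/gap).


Aspect ratio = depth / gap
Ratio = 16.4 / 0.192 = 85.4

85.4


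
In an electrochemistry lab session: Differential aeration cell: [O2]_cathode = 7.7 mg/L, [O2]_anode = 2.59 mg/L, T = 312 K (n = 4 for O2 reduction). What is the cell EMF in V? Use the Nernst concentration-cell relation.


Apply the Nernst concentration-cell relation: E = (RT/nF)*ln(C_cathode/C_anode)
RT/nF = 8.314*312/(4*96485) = 0.00672117 V
ln(7.7/2.59) = 1.08956
E = 0.00672117 * 1.08956 = 0.00732 V

0.00732 V


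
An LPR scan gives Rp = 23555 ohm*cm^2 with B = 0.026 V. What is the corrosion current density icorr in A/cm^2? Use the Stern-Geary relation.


Apply the Stern-Geary relation: icorr = B / Rp
icorr = 0.026 / 23555 = 1.104×10^-6 A/cm^2

1.104×10^-6 A/cm^2


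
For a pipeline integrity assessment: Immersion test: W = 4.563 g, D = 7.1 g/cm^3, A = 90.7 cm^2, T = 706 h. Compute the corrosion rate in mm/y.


Apply the mm/y weight-loss relation: CR = 87600 * W / (D * A * T)
Numerator: 87600 * 4.563 = 399718.8
Denominator: 7.1 * 90.7 * 706 = 454642.82
CR = 399718.8 / 454642.82 = 0.879193 mm/y

0.879193 mm/y


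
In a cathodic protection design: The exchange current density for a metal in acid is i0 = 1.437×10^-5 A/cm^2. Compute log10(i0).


i0 = 1.437×10^-5 A/cm^2
log10(i0) = -4.843

-4.843


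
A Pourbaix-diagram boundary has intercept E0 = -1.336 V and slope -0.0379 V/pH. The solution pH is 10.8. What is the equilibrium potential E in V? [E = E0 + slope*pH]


Apply the Pourbaix line equation: E = E0 + slope*pH
E = -1.336 + (-0.0379)*10.8 = -1.336 + (-0.40932) = -1.74532 V
Rounded to 4 decimal places: E = -1.7453 V

-1.7453 V


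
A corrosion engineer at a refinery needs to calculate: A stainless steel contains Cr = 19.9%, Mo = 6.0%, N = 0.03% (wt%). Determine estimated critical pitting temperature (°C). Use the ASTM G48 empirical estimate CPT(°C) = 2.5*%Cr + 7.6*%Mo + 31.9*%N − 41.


Apply the ASTM G48 empirical CPT estimate: CPT(°C) = 2.5*%Cr + 7.6*%Mo + 31.9*%N − 41
2.5*19.9 = 49.75; 7.6*6.0 = 45.6; 31.9*0.03 = 0.957
CPT = 49.75 + 45.6 + 0.957 − 41 = 55.307 °C
Rounded to 0.1 °C: CPT ≈ 55.3 °C

55.3 °C


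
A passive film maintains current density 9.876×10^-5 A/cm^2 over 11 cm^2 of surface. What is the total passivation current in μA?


I = i_pass * A, then convert A → μA (×10^6)
I = 9.876×10^-5 * 11 * 10^6 = 1086.36 μA

1086.36 μA


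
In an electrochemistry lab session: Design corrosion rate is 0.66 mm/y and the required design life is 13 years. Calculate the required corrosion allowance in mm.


Corrosion allowance = CR × design life
CA = 0.66 * 13 = 8.58 mm

8.58 mm


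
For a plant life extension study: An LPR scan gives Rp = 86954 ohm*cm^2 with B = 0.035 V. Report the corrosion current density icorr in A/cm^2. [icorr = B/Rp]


Apply the Stern-Geary relation: icorr = B / Rp
icorr = 0.035 / 86954 = 4.025×10^-7 A/cm^2

4.025×10^-7 A/cm^2


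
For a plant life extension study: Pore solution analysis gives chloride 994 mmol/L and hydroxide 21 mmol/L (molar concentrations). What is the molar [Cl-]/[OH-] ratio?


Threshold parameter = [Cl-] / [OH-] (molar basis; both in mmol/L, so units cancel)
Ratio = 994 / 21 = 47.33

47.33


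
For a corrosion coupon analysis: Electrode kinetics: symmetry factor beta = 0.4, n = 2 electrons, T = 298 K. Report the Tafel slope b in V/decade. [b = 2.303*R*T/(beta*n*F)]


Apply the Tafel slope relation: b = 2.303*R*T/(beta*n*F)
Numerator: 2.303 * 8.314 * 298 = 5705.85
Denominator: 0.4 * 2 * 96485 = 77188.0
b = 5705.85 / 77188.0 = 0.0739 V/decade

0.0739 V/decade


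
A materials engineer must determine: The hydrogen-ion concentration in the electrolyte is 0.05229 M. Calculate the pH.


pH = −log10[H+]
pH = −log10(0.05229) = 1.28

1.28


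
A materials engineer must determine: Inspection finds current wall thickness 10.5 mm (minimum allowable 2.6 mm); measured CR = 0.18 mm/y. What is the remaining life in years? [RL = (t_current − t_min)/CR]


Apply the remaining-life relation: RL = (t_current − t_min) / CR
RL = (10.5 − 2.6) / 0.18 = 7.9 / 0.18 = 43.9 years

43.9 years


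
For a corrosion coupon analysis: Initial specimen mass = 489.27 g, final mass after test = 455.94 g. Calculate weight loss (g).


Weight loss = initial − final
WL = 489.27 − 455.94 = 33.33 g

33.33 g


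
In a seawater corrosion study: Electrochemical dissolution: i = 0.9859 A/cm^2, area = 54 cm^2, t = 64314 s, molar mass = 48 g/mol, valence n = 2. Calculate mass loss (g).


Apply Faraday's law: m = i*A*t*M / (n*F)
Total charge passed Q = i*A*t = 0.9859*54*64314 = 3423987.3204 C
m = Q*M/(n*F) = 3423987.3204*48/(2*96485) = 851.694 g

851.694 g


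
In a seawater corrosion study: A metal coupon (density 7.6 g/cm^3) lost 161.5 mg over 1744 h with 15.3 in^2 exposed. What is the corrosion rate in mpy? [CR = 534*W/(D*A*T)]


Apply the mpy weight-loss relation: CR = 534 * W / (D * A * T)
Numerator: 534 * 161.5 = 86241.0
Denominator: 7.6 * 15.3 * 1744 = 202792.32
CR = 86241.0 / 202792.32 = 0.42527 mpy

0.42527 mpy


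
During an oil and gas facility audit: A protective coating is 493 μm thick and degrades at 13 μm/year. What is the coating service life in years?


Service life = thickness / degradation rate
Life = 493 / 13 = 37.9 years

37.9 years


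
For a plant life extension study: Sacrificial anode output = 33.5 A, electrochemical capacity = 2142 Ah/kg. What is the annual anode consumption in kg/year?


Annual consumption = current * hours per year / capacity
Rate = 33.5 * 8760 / 2142 = 137.0 kg/year

137.0 kg/year


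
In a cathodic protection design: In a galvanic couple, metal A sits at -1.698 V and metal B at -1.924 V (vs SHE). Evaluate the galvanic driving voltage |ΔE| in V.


Driving voltage is the absolute potential difference.
|ΔE| = |-1.698 − (-1.924)| = 0.226 V

0.226 V


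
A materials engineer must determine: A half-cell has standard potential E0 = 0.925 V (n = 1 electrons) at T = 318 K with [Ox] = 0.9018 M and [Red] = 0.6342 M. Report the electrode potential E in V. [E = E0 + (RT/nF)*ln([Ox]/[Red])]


Apply the Nernst equation: E = E0 + (RT/nF)*ln([Ox]/[Red])
Step 1: RT/nF = 8.314*318/(1*96485) = 0.02740169 V
Step 2: [Ox]/[Red] = 0.9018/0.6342 = 1.421949
Step 3: ln(1.421949) = 0.352028
Step 4: correction = 0.02740169 * 0.352028 = 0.01 V
E = 0.925 + 0.01 = 0.935 V

0.935 V


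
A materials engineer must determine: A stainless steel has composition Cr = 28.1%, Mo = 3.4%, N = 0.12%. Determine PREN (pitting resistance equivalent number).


Apply the PREN formula: PREN = Cr + 3.3*Mo + 16*N
PREN = 28.1 + 3.3*3.4 + 16*0.12
PREN = 28.1 + 11.22 + 1.92 = 41.24

41.24


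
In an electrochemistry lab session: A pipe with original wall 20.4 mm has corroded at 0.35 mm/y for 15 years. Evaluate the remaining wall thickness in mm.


Remaining wall = original − CR × time
t = 20.4 − 0.35*15 = 20.4 − 5.25 = 15.15 mm

15.15 mm


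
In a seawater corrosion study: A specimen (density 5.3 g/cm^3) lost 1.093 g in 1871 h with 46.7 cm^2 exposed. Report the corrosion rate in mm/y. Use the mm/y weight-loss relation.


Apply the mm/y weight-loss relation: CR = 87600 * W / (D * A * T)
Numerator: 87600 * 1.093 = 95746.8
Denominator: 5.3 * 46.7 * 1871 = 463091.21
CR = 95746.8 / 463091.21 = 0.2068 mm/y

0.2068 mm/y


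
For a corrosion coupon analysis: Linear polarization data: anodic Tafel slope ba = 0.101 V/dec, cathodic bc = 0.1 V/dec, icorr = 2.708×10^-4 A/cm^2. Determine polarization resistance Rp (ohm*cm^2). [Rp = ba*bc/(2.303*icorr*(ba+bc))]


Apply the Stern-Geary equation: Rp = ba*bc / (2.303*icorr*(ba+bc))
ba*bc = 0.101*0.1 = 0.0101
ba+bc = 0.201; 2.303*icorr*(ba+bc) = 2.303*2.708×10^-4*0.201 = 1.2535413×10^-4
Rp = 0.0101 / 1.2535413×10^-4 = 80.6 ohm*cm^2

80.6 ohm*cm^2


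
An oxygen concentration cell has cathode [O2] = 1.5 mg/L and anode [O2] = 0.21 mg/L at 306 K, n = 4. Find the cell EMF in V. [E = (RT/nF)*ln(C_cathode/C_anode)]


Apply the Nernst concentration-cell relation: E = (RT/nF)*ln(C_cathode/C_anode)
RT/nF = 8.314*306/(4*96485) = 0.00659192 V
ln(1.5/0.21) = 1.96611
E = 0.00659192 * 1.96611 = 0.01296 V

0.01296 V


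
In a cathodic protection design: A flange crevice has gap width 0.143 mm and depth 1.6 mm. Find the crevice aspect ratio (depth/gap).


Aspect ratio = depth / gap
Ratio = 1.6 / 0.143 = 11.2

11.2


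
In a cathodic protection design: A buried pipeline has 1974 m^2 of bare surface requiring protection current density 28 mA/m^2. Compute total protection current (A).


I = area * current density, then convert mA → A (÷1000)
I = 1974 * 28 / 1000 = 55.27 A

55.27 A


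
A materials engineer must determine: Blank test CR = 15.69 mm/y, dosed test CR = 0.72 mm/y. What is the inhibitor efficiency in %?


Apply the inhibitor-efficiency definition: IE = (CR_blank − CR_inh)/CR_blank × 100
IE = (15.69 − 0.72) / 15.69 × 100
IE = 14.97 / 15.69 × 100 = 95.4 %

95.4 %


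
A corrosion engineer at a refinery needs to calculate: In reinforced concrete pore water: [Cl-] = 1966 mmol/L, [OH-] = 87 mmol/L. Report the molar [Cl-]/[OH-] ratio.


Threshold parameter = [Cl-] / [OH-] (molar basis; both in mmol/L, so units cancel)
Ratio = 1966 / 87 = 22.6

22.6


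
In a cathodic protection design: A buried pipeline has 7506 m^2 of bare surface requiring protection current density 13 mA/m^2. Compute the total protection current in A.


I = area * current density, then convert mA → A (÷1000)
I = 7506 * 13 / 1000 = 97.58 A

97.58 A


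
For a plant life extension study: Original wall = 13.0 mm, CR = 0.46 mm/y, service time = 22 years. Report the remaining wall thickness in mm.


Remaining wall = original − CR × time
t = 13.0 − 0.46*22 = 13.0 − 10.12 = 2.88 mm

2.88 mm
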